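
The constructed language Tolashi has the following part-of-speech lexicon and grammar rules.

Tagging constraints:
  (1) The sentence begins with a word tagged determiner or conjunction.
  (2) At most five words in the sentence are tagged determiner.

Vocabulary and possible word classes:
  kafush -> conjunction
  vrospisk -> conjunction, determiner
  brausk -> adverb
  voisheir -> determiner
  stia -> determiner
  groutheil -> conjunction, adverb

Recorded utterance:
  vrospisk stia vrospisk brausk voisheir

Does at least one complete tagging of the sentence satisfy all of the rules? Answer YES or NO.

Candidates per position — 1:vrospisk {conjunction,determiner}; 2:stia {determiner}; 3:vrospisk {conjunction,determiner}; 4:brausk {adverb}; 5:voisheir {determiner}.
One satisfying assignment: determiner determiner conjunction adverb determiner.
Rule-by-rule: rule 1 satisfied; rule 2 satisfied.

YES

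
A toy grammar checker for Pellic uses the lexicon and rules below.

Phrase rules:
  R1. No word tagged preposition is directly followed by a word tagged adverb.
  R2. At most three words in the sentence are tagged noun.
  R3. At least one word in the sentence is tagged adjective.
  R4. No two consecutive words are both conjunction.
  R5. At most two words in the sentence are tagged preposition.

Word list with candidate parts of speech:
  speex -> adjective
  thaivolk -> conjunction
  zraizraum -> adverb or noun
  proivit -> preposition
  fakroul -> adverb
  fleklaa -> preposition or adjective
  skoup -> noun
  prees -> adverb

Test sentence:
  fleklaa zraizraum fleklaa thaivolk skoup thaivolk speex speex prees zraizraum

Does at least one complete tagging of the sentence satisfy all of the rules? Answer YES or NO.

Candidates per position — 1:fleklaa {preposition,adjective}; 2:zraizraum {adverb,noun}; 3:fleklaa {preposition,adjective}; 4:thaivolk {conjunction}; 5:skoup {noun}; 6:thaivolk {conjunction}; 7:speex {adjective}; 8:speex {adjective}; 9:prees {adverb}; 10:zraizraum {adverb,noun}.
One satisfying assignment: adjective adverb preposition conjunction noun conjunction adjective adjective adverb noun.
Rule-by-rule: rule 1 satisfied; rule 2 satisfied; rule 3 satisfied; rule 4 satisfied; rule 5 satisfied.

YES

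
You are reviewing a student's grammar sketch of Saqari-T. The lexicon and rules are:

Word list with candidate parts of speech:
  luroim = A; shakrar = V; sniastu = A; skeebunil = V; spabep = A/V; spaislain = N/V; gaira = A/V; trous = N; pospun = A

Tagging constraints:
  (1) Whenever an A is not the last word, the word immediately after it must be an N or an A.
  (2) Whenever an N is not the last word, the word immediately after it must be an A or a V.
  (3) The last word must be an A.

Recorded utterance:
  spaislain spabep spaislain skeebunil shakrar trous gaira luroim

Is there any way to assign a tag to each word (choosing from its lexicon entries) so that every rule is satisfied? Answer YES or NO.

Candidates per position — 1:spaislain {N,V}; 2:spabep {A,V}; 3:spaislain {N,V}; 4:skeebunil {V}; 5:shakrar {V}; 6:trous {N}; 7:gaira {A,V}; 8:luroim {A}.
One satisfying assignment: N V N V V N A A.
Rule-by-rule: rule 1 ok; rule 2 ok; rule 3 ok.

YES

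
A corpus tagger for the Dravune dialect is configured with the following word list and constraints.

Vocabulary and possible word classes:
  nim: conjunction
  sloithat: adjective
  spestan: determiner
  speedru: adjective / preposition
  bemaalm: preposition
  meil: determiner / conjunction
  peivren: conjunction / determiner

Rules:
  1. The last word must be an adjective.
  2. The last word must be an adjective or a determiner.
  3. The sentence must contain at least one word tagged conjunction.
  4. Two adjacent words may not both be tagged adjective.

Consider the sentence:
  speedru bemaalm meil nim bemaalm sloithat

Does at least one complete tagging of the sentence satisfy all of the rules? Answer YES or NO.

Candidates per position — 1:speedru {adjective,preposition}; 2:bemaalm {preposition}; 3:meil {determiner,conjunction}; 4:nim {conjunction}; 5:bemaalm {preposition}; 6:sloithat {adjective}.
One satisfying assignment: preposition preposition determiner conjunction preposition adjective.
Rule-by-rule: rule 1 satisfied; rule 2 satisfied; rule 3 satisfied; rule 4 satisfied.

YES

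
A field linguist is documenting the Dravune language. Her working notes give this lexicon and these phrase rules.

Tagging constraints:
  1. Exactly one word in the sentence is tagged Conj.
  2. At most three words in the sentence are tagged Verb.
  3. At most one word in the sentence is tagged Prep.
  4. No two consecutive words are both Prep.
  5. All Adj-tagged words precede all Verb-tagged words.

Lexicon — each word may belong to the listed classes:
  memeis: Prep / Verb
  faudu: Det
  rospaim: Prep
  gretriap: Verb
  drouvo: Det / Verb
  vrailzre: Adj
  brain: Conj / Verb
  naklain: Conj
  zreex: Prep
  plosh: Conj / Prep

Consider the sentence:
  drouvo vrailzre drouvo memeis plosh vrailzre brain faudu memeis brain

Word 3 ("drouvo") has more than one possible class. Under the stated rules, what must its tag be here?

Candidates per position — 1:drouvo {Det,Verb}; 2:vrailzre {Adj}; 3:drouvo {Det,Verb}; 4:memeis {Prep,Verb}; 5:plosh {Conj,Prep}; 6:vrailzre {Adj}; 7:brain {Conj,Verb}; 8:faudu {Det}; 9:memeis {Prep,Verb}; 10:brain {Conj,Verb}.
Position 1: tagging it Verb would leave rule 5 unsatisfiable, so it must be Det.
Position 3: tagging it Verb would leave rule 5 unsatisfiable, so it must be Det.
Position 4: tagging it Verb would leave rule 5 unsatisfiable, so it must be Prep.
Position 5: tagging it Prep would leave rule 3 unsatisfiable, so it must be Conj.
Position 7: tagging it Conj would leave rule 1 unsatisfiable, so it must be Verb.
Position 9: tagging it Prep would leave rule 3 unsatisfiable, so it must be Verb.
Position 10: tagging it Conj would leave rule 1 unsatisfiable, so it must be Verb.
So the tagging must be: Det Adj Det Prep Conj Adj Verb Det Verb Verb.
Verifying each rule — rule 1 ok; rule 2 ok; rule 3 ok; rule 4 ok; rule 5 ok.

Det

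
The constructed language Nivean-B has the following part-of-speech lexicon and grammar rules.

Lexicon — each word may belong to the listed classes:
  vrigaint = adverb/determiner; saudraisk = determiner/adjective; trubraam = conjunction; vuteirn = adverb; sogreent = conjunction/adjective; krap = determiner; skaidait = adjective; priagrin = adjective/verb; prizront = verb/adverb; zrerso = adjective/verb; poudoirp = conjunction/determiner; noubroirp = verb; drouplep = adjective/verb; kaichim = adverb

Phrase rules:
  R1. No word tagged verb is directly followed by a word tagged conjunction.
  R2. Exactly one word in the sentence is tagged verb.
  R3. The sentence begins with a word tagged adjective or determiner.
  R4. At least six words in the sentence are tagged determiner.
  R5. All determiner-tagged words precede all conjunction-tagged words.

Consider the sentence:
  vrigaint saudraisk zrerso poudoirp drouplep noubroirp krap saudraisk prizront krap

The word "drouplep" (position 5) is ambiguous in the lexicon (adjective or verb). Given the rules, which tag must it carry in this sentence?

Candidates per position — 1:vrigaint {adverb,determiner}; 2:saudraisk {determiner,adjective}; 3:zrerso {adjective,verb}; 4:poudoirp {conjunction,determiner}; 5:drouplep {adjective,verb}; 6:noubroirp {verb}; 7:krap {determiner}; 8:saudraisk {determiner,adjective}; 9:prizront {verb,adverb}; 10:krap {determiner}.
At position 1, choosing adverb makes rule 3 impossible to satisfy; hence determiner.
At position 2, choosing adjective makes rule 4 impossible to satisfy; hence determiner.
At position 3, choosing verb makes rule 2 impossible to satisfy; hence adjective.
At position 4, choosing conjunction makes rule 4 impossible to satisfy; hence determiner.
At position 5, choosing verb makes rule 2 impossible to satisfy; hence adjective.
At position 8, choosing adjective makes rule 4 impossible to satisfy; hence determiner.
At position 9, choosing verb makes rule 2 impossible to satisfy; hence adverb.
The unique satisfying tagging is: determiner determiner adjective determiner adjective verb determiner determiner adverb determiner.
Rule-by-rule: rule 1 satisfied; rule 2 satisfied; rule 3 satisfied; rule 4 satisfied; rule 5 satisfied.

adjective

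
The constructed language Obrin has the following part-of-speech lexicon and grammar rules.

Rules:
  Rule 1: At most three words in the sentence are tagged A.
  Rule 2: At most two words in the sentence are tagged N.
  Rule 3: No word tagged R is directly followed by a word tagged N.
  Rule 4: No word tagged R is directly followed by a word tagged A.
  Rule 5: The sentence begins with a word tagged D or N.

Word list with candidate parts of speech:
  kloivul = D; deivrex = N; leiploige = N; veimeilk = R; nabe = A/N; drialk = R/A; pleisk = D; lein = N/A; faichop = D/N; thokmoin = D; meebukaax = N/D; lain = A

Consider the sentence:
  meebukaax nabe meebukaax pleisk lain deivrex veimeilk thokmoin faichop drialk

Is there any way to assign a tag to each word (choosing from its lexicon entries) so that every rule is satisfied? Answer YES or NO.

Candidates per position — 1:meebukaax {N,D}; 2:nabe {A,N}; 3:meebukaax {N,D}; 4:pleisk {D}; 5:lain {A}; 6:deivrex {N}; 7:veimeilk {R}; 8:thokmoin {D}; 9:faichop {D,N}; 10:drialk {R,A}.
One satisfying assignment: D A D D A N R D D R.
Checking: rule 1 ok; rule 2 ok; rule 3 ok; rule 4 ok; rule 5 ok.

YES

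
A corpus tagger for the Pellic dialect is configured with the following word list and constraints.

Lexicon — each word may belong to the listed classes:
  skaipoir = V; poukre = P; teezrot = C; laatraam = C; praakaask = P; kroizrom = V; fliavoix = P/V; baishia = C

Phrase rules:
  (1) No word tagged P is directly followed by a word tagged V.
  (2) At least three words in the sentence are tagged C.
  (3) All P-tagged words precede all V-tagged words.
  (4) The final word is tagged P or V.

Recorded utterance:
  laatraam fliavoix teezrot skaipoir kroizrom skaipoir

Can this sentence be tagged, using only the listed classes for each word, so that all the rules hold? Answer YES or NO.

NO

Candidates per position — 1:laatraam {C}; 2:fliavoix {P,V}; 3:teezrot {C}; 4:skaipoir {V}; 5:kroizrom {V}; 6:skaipoir {V}.
Rule 2 cannot be satisfied by any choice of tags from the lexicon.
So there is no consistent tagging.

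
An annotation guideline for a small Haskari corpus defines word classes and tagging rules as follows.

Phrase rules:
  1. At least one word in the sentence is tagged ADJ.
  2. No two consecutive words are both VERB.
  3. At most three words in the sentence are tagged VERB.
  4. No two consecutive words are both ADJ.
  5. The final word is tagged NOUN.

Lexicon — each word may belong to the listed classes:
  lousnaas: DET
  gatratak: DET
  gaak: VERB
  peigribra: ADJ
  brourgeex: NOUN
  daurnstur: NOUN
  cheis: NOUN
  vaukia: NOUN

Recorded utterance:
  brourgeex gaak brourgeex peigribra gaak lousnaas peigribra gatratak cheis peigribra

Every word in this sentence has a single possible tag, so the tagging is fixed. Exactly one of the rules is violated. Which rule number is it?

5

Fixed tagging: NOUN VERB NOUN ADJ VERB DET ADJ DET NOUN ADJ.
Rule check: R1 ok, R2 ok, R3 ok, R4 ok, R5 fails.
Only rule 5 fails.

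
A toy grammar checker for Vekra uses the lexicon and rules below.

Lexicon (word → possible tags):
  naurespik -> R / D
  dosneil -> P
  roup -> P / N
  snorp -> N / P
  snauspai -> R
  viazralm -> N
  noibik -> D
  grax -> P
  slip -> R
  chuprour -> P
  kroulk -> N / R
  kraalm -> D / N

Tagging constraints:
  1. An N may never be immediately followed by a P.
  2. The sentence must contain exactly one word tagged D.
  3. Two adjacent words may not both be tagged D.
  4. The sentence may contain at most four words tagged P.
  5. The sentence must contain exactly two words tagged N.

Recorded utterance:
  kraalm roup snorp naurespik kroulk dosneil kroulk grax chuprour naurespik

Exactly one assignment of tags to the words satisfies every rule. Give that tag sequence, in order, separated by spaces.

D N N R R P R P P R

Candidates per position — 1:kraalm {D,N}; 2:roup {P,N}; 3:snorp {N,P}; 4:naurespik {R,D}; 5:kroulk {N,R}; 6:dosneil {P}; 7:kroulk {N,R}; 8:grax {P}; 9:chuprour {P}; 10:naurespik {R,D}.
Position 5: N is ruled out by rule 1; that leaves R.
Position 7: N is ruled out by rule 1; that leaves R.
The remaining ambiguous positions (1, 2, 3, 4, 10) are resolved jointly — only one combination satisfies every rule.
The only consistent sequence is: D N N R R P R P P R.
Rule-by-rule: rule 1 ✓; rule 2 ✓; rule 3 ✓; rule 4 ✓; rule 5 ✓.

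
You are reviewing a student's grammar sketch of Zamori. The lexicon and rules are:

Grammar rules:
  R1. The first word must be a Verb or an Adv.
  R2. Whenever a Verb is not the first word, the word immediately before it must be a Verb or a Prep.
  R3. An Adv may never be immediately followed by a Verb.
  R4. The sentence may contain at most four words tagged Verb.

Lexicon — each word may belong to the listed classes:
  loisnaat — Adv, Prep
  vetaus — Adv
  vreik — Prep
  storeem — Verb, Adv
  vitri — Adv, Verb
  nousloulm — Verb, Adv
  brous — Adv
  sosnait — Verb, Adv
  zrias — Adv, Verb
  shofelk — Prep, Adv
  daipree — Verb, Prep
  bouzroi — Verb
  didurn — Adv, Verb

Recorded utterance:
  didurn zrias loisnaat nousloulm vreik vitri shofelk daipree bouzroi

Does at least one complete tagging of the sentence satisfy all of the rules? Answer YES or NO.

Candidates per position — 1:didurn {Adv,Verb}; 2:zrias {Adv,Verb}; 3:loisnaat {Adv,Prep}; 4:nousloulm {Verb,Adv}; 5:vreik {Prep}; 6:vitri {Adv,Verb}; 7:shofelk {Prep,Adv}; 8:daipree {Verb,Prep}; 9:bouzroi {Verb}.
One satisfying assignment: Adv Adv Prep Adv Prep Adv Prep Verb Verb.
Rule-by-rule: rule 1 ✓; rule 2 ✓; rule 3 ✓; rule 4 ✓.

YES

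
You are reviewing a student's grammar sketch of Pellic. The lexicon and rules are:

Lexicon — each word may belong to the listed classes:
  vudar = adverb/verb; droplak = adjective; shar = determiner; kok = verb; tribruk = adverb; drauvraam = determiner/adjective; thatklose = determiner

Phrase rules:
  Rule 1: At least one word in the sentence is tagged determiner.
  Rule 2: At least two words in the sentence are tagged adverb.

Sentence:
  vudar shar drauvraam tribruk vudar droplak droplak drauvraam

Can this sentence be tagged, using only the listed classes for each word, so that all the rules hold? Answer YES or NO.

Candidates per position — 1:vudar {adverb,verb}; 2:shar {determiner}; 3:drauvraam {determiner,adjective}; 4:tribruk {adverb}; 5:vudar {adverb,verb}; 6:droplak {adjective}; 7:droplak {adjective}; 8:drauvraam {determiner,adjective}.
One satisfying assignment: verb determiner determiner adverb adverb adjective adjective adjective.
Check: rule 1 ok; rule 2 ok.

YES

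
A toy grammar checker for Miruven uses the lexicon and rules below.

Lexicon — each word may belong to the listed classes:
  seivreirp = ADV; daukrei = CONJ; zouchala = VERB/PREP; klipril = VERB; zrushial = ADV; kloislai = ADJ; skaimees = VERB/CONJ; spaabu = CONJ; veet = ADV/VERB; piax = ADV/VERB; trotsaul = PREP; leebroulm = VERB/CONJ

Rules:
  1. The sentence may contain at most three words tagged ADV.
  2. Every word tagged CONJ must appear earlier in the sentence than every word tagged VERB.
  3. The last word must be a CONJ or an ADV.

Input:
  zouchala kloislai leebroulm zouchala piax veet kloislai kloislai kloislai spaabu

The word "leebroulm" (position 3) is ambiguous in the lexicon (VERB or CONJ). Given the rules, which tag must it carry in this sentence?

CONJ

Candidates per position — 1:zouchala {VERB,PREP}; 2:kloislai {ADJ}; 3:leebroulm {VERB,CONJ}; 4:zouchala {VERB,PREP}; 5:piax {ADV,VERB}; 6:veet {ADV,VERB}; 7:kloislai {ADJ}; 8:kloislai {ADJ}; 9:kloislai {ADJ}; 10:spaabu {CONJ}.
If word 1 were VERB, no tagging could satisfy rule 2; so word 1 is PREP.
If word 3 were VERB, no tagging could satisfy rule 2; so word 3 is CONJ.
If word 4 were VERB, no tagging could satisfy rule 2; so word 4 is PREP.
If word 5 were VERB, no tagging could satisfy rule 2; so word 5 is ADV.
If word 6 were VERB, no tagging could satisfy rule 2; so word 6 is ADV.
The only consistent sequence is: PREP ADJ CONJ PREP ADV ADV ADJ ADJ ADJ CONJ.
Check: rule 1 satisfied; rule 2 satisfied; rule 3 satisfied.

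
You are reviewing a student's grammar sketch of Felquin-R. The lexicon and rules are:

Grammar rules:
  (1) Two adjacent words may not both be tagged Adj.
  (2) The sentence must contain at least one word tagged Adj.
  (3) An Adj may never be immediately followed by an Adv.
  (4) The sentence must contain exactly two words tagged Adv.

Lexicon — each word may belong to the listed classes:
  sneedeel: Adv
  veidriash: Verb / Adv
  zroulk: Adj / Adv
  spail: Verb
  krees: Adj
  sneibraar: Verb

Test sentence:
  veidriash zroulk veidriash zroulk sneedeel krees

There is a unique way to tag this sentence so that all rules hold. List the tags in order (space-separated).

Verb Adj Verb Adv Adv Adj

Candidates per position — 1:veidriash {Verb,Adv}; 2:zroulk {Adj,Adv}; 3:veidriash {Verb,Adv}; 4:zroulk {Adj,Adv}; 5:sneedeel {Adv}; 6:krees {Adj}.
Position 4: tagging it Adj would leave rule 3 unsatisfiable, so it must be Adv.
Position 1: tagging it Adv would leave rule 4 unsatisfiable, so it must be Verb.
Position 2: tagging it Adv would leave rule 4 unsatisfiable, so it must be Adj.
Position 3: tagging it Adv would leave rule 3 unsatisfiable, so it must be Verb.
The unique satisfying tagging is: Verb Adj Verb Adv Adv Adj.
Check: rule 1 ✓; rule 2 ✓; rule 3 ✓; rule 4 ✓.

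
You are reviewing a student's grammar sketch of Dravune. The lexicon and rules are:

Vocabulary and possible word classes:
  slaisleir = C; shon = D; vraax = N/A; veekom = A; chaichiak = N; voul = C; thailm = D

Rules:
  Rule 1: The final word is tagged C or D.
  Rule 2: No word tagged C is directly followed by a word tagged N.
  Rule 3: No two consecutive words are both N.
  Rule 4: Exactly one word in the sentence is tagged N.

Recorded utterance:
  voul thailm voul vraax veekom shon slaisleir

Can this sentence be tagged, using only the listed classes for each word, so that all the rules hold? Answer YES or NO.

Candidates per position — 1:voul {C}; 2:thailm {D}; 3:voul {C}; 4:vraax {N,A}; 5:veekom {A}; 6:shon {D}; 7:slaisleir {C}.
Every candidate sequence violates at least one rule; no consistent tagging exists.

NO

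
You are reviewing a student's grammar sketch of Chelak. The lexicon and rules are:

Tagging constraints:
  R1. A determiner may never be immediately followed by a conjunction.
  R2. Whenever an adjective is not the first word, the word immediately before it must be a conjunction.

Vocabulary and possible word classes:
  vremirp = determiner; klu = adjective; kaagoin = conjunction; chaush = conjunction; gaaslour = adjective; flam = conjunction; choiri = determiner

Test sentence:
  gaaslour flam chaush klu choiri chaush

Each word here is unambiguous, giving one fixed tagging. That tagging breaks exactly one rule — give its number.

1

Fixed tagging: adjective conjunction conjunction adjective determiner conjunction.
Rule check: R1 fail, R2 pass.
Only rule 1 fails.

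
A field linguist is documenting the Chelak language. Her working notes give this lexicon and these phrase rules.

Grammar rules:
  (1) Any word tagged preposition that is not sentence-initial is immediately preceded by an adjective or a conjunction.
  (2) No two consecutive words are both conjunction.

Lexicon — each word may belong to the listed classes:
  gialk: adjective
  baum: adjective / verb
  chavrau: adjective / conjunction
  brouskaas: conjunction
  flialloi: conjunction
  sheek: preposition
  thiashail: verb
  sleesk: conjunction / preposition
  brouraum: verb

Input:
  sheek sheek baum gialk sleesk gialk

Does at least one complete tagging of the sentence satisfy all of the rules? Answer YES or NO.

Candidates per position — 1:sheek {preposition}; 2:sheek {preposition}; 3:baum {adjective,verb}; 4:gialk {adjective}; 5:sleesk {conjunction,preposition}; 6:gialk {adjective}.
Rule 1 cannot be satisfied by any choice of tags from the lexicon.
So there is no consistent tagging.

NO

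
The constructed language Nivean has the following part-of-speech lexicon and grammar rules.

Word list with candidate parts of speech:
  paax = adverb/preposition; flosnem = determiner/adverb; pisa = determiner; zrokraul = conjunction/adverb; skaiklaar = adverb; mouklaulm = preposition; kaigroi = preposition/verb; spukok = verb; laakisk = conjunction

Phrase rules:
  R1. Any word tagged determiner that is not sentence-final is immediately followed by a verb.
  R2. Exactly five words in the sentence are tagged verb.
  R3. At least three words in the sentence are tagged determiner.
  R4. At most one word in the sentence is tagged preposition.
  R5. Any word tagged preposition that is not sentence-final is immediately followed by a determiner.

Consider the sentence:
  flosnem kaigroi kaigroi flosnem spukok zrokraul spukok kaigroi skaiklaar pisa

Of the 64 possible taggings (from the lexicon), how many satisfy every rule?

Candidates per position — 1:flosnem {determiner,adverb}; 2:kaigroi {preposition,verb}; 3:kaigroi {preposition,verb}; 4:flosnem {determiner,adverb}; 5:spukok {verb}; 6:zrokraul {conjunction,adverb}; 7:spukok {verb}; 8:kaigroi {preposition,verb}; 9:skaiklaar {adverb}; 10:pisa {determiner}.
There are 64 candidate sequences in total.
The sequences that satisfy every rule: determiner verb verb determiner verb conjunction verb verb adverb determiner; determiner verb verb determiner verb adverb verb verb adverb determiner.
Count = 2.

2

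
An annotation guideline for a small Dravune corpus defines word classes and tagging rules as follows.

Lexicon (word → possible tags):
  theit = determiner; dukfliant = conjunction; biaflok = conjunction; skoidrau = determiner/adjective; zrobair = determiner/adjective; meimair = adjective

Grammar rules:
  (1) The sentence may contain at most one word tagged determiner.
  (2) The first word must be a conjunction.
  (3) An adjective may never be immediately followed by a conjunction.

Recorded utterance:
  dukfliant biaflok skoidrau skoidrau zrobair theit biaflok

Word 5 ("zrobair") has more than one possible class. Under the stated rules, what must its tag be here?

Candidates per position — 1:dukfliant {conjunction}; 2:biaflok {conjunction}; 3:skoidrau {determiner,adjective}; 4:skoidrau {determiner,adjective}; 5:zrobair {determiner,adjective}; 6:theit {determiner}; 7:biaflok {conjunction}.
If word 3 were determiner, no tagging could satisfy rule 1; so word 3 is adjective.
If word 4 were determiner, no tagging could satisfy rule 1; so word 4 is adjective.
If word 5 were determiner, no tagging could satisfy rule 1; so word 5 is adjective.
So the tagging must be: conjunction conjunction adjective adjective adjective determiner conjunction.
Verifying each rule — rule 1 ✓; rule 2 ✓; rule 3 ✓.

adjective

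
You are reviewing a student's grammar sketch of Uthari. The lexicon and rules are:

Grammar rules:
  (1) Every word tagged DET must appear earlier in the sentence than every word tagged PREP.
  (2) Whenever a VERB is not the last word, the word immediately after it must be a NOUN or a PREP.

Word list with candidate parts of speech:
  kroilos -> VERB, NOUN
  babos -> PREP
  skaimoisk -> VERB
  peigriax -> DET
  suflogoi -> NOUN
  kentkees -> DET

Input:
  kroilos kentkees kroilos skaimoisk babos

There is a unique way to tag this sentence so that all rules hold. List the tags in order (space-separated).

NOUN DET NOUN VERB PREP

Candidates per position — 1:kroilos {VERB,NOUN}; 2:kentkees {DET}; 3:kroilos {VERB,NOUN}; 4:skaimoisk {VERB}; 5:babos {PREP}.
Position 1: tagging it VERB would leave rule 2 unsatisfiable, so it must be NOUN.
Position 3: tagging it VERB would leave rule 2 unsatisfiable, so it must be NOUN.
The unique satisfying tagging is: NOUN DET NOUN VERB PREP.
Checking: rule 1 satisfied; rule 2 satisfied.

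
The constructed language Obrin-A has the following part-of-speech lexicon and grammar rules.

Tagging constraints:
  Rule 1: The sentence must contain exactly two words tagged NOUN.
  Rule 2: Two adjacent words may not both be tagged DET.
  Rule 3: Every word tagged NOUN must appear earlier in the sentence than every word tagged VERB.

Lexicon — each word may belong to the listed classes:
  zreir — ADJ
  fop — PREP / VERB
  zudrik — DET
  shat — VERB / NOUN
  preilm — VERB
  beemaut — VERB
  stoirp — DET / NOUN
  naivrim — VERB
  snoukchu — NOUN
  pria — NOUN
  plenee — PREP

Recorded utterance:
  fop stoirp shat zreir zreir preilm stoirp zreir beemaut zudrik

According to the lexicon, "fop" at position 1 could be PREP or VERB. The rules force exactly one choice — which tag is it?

PREP

Candidates per position — 1:fop {PREP,VERB}; 2:stoirp {DET,NOUN}; 3:shat {VERB,NOUN}; 4:zreir {ADJ}; 5:zreir {ADJ}; 6:preilm {VERB}; 7:stoirp {DET,NOUN}; 8:zreir {ADJ}; 9:beemaut {VERB}; 10:zudrik {DET}.
Position 7: NOUN is ruled out by rule 3; that leaves DET.
Position 2: DET is ruled out by rule 1; that leaves NOUN.
Position 3: VERB is ruled out by rule 1; that leaves NOUN.
Position 1: VERB is ruled out by rule 3; that leaves PREP.
So the tagging must be: PREP NOUN NOUN ADJ ADJ VERB DET ADJ VERB DET.
Rule-by-rule: rule 1 holds; rule 2 holds; rule 3 holds.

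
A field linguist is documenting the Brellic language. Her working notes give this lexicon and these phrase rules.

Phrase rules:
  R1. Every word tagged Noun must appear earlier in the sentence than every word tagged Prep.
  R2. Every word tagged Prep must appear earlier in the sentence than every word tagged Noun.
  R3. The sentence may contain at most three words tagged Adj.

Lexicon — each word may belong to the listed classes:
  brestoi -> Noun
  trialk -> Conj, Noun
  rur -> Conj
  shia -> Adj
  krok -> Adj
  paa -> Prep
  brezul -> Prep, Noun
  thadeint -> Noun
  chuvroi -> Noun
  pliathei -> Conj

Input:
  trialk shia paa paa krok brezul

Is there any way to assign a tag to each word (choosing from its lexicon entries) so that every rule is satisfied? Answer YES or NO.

Candidates per position — 1:trialk {Conj,Noun}; 2:shia {Adj}; 3:paa {Prep}; 4:paa {Prep}; 5:krok {Adj}; 6:brezul {Prep,Noun}.
One satisfying assignment: Conj Adj Prep Prep Adj Prep.
Verifying each rule — rule 1 ✓; rule 2 ✓; rule 3 ✓.

YES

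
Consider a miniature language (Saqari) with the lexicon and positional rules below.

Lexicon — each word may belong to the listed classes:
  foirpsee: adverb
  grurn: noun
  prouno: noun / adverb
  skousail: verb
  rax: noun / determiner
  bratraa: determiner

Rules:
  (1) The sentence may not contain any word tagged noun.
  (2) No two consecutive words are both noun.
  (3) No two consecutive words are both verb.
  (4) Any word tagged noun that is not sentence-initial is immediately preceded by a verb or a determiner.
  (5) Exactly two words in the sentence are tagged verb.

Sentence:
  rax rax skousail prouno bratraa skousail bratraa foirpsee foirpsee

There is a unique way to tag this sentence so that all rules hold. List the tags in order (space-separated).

Candidates per position — 1:rax {noun,determiner}; 2:rax {noun,determiner}; 3:skousail {verb}; 4:prouno {noun,adverb}; 5:bratraa {determiner}; 6:skousail {verb}; 7:bratraa {determiner}; 8:foirpsee {adverb}; 9:foirpsee {adverb}.
Word 1 cannot be noun — rule 1 would then fail for every completion. It is determiner.
Word 2 cannot be noun — rule 1 would then fail for every completion. It is determiner.
Word 4 cannot be noun — rule 1 would then fail for every completion. It is adverb.
The only consistent sequence is: determiner determiner verb adverb determiner verb determiner adverb adverb.
Check: rule 1 ✓; rule 2 ✓; rule 3 ✓; rule 4 ✓; rule 5 ✓.

determiner determiner verb adverb determiner verb determiner adverb adverb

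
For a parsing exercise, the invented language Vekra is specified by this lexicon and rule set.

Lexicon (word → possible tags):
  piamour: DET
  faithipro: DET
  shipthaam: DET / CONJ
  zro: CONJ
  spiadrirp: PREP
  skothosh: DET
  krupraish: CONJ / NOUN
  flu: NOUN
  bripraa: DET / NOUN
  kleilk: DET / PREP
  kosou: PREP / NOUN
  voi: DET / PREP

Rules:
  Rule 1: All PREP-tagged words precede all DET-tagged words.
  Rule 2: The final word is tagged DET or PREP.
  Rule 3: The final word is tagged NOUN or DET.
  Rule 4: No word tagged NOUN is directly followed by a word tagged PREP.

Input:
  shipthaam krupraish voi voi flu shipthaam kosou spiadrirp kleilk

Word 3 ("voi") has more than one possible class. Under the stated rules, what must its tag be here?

Candidates per position — 1:shipthaam {DET,CONJ}; 2:krupraish {CONJ,NOUN}; 3:voi {DET,PREP}; 4:voi {DET,PREP}; 5:flu {NOUN}; 6:shipthaam {DET,CONJ}; 7:kosou {PREP,NOUN}; 8:spiadrirp {PREP}; 9:kleilk {DET,PREP}.
Word 1 cannot be DET — rule 1 would then fail for every completion. It is CONJ.
Word 3 cannot be DET — rule 1 would then fail for every completion. It is PREP.
Word 4 cannot be DET — rule 1 would then fail for every completion. It is PREP.
Word 6 cannot be DET — rule 1 would then fail for every completion. It is CONJ.
Word 7 cannot be NOUN — rule 4 would then fail for every completion. It is PREP.
Word 9 cannot be PREP — rule 3 would then fail for every completion. It is DET.
Word 2 cannot be NOUN — rule 4 would then fail for every completion. It is CONJ.
That leaves exactly one tagging: CONJ CONJ PREP PREP NOUN CONJ PREP PREP DET.
Checking: rule 1 ✓; rule 2 ✓; rule 3 ✓; rule 4 ✓.

PREP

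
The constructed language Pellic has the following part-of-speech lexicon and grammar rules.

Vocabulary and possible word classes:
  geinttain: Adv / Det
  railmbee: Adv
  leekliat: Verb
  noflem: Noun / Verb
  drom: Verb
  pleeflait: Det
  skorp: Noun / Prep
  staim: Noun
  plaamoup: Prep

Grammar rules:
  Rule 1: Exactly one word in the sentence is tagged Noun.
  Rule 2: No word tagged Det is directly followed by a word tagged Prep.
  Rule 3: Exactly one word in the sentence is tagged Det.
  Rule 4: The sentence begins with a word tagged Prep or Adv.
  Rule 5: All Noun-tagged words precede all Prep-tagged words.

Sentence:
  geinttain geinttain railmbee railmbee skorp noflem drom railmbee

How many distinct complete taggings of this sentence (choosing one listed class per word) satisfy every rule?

1

Candidates per position — 1:geinttain {Adv,Det}; 2:geinttain {Adv,Det}; 3:railmbee {Adv}; 4:railmbee {Adv}; 5:skorp {Noun,Prep}; 6:noflem {Noun,Verb}; 7:drom {Verb}; 8:railmbee {Adv}.
There are 16 candidate sequences in total.
The sequences that satisfy every rule: Adv Det Adv Adv Noun Verb Verb Adv.
Count = 1.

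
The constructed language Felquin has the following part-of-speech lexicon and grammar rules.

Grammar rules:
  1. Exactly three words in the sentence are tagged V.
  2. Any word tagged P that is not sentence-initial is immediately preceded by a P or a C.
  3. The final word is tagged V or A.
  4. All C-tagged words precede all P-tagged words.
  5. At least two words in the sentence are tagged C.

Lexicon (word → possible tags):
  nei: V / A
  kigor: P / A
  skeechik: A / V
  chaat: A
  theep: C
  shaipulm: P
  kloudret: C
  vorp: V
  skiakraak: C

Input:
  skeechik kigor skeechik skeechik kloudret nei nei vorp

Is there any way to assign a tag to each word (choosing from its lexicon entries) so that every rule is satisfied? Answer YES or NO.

Candidates per position — 1:skeechik {A,V}; 2:kigor {P,A}; 3:skeechik {A,V}; 4:skeechik {A,V}; 5:kloudret {C}; 6:nei {V,A}; 7:nei {V,A}; 8:vorp {V}.
Rule 5 cannot be satisfied by any choice of tags from the lexicon.
So there is no consistent tagging.

NO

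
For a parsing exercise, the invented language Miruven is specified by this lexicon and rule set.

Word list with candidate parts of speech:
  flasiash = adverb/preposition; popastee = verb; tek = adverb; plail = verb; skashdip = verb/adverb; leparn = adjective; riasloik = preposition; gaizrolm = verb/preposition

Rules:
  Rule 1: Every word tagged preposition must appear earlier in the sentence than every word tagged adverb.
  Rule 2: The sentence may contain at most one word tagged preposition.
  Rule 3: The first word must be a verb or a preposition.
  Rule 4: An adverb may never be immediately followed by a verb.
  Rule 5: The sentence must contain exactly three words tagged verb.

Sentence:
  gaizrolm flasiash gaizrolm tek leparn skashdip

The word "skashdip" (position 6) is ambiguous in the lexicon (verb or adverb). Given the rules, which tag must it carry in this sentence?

verb

Candidates per position — 1:gaizrolm {verb,preposition}; 2:flasiash {adverb,preposition}; 3:gaizrolm {verb,preposition}; 4:tek {adverb}; 5:leparn {adjective}; 6:skashdip {verb,adverb}.
If word 1 were preposition, no tagging could satisfy rule 5; so word 1 is verb.
If word 3 were preposition, no tagging could satisfy rule 5; so word 3 is verb.
If word 6 were adverb, no tagging could satisfy rule 5; so word 6 is verb.
If word 2 were adverb, no tagging could satisfy rule 4; so word 2 is preposition.
The unique satisfying tagging is: verb preposition verb adverb adjective verb.
Checking: rule 1 satisfied; rule 2 satisfied; rule 3 satisfied; rule 4 satisfied; rule 5 satisfied.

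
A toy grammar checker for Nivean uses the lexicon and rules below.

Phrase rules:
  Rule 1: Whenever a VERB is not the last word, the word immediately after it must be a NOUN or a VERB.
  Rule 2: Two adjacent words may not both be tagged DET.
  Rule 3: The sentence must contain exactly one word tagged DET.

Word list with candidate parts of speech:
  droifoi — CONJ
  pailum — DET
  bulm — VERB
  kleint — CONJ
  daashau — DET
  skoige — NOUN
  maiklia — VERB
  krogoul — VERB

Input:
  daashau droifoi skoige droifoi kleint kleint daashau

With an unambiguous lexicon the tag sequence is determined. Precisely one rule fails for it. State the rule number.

Fixed tagging: DET CONJ NOUN CONJ CONJ CONJ DET.
Rule check: R1 ✓, R2 ✓, R3 ✗.
Only rule 3 fails.

3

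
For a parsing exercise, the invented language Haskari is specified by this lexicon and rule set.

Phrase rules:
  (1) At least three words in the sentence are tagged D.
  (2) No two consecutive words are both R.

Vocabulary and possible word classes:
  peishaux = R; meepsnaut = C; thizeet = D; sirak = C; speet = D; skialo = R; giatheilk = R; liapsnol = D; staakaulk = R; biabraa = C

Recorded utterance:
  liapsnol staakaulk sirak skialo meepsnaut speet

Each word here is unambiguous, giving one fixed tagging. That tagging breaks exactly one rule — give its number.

Fixed tagging: D R C R C D.
Checking each rule: R1 fail, R2 pass.
Only rule 1 fails.

1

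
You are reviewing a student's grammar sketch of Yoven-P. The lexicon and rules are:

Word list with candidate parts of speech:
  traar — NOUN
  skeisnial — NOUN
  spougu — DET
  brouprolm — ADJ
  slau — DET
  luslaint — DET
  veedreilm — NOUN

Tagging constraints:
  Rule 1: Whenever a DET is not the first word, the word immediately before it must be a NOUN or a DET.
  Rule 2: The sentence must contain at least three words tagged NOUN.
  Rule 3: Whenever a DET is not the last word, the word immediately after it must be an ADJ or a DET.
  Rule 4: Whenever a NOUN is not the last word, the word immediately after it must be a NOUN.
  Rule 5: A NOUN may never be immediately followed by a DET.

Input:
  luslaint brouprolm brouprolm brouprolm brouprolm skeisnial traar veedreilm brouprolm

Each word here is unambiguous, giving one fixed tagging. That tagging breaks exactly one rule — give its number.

4

Fixed tagging: DET ADJ ADJ ADJ ADJ NOUN NOUN NOUN ADJ.
Applying the rules: R1 ok, R2 ok, R3 ok, R4 fails, R5 ok.
Only rule 4 fails.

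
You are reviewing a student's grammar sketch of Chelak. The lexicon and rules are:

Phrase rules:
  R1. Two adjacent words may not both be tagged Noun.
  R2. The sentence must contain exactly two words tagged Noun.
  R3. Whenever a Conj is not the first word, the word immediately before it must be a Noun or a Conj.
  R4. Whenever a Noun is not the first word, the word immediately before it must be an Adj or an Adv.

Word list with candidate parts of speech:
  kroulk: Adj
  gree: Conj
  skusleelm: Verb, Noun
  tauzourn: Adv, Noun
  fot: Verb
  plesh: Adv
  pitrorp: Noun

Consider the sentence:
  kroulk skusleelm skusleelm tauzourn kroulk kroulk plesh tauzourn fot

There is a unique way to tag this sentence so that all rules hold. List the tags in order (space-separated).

Candidates per position — 1:kroulk {Adj}; 2:skusleelm {Verb,Noun}; 3:skusleelm {Verb,Noun}; 4:tauzourn {Adv,Noun}; 5:kroulk {Adj}; 6:kroulk {Adj}; 7:plesh {Adv}; 8:tauzourn {Adv,Noun}; 9:fot {Verb}.
If word 3 were Noun, no tagging could satisfy rule 4; so word 3 is Verb.
If word 4 were Noun, no tagging could satisfy rule 4; so word 4 is Adv.
If word 8 were Adv, no tagging could satisfy rule 2; so word 8 is Noun.
If word 2 were Verb, no tagging could satisfy rule 2; so word 2 is Noun.
The unique satisfying tagging is: Adj Noun Verb Adv Adj Adj Adv Noun Verb.
Check: rule 1 ok; rule 2 ok; rule 3 ok; rule 4 ok.

Adj Noun Verb Adv Adj Adj Adv Noun Verb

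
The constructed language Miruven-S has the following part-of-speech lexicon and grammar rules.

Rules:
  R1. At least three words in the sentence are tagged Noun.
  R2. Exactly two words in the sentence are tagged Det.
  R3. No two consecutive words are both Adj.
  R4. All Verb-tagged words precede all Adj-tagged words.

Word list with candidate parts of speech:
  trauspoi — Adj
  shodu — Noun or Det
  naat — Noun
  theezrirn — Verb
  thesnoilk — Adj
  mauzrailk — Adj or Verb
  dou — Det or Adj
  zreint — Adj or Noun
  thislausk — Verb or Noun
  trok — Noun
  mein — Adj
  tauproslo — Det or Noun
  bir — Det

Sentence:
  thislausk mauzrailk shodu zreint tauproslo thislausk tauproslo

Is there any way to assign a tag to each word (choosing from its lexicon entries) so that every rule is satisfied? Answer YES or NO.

Candidates per position — 1:thislausk {Verb,Noun}; 2:mauzrailk {Adj,Verb}; 3:shodu {Noun,Det}; 4:zreint {Adj,Noun}; 5:tauproslo {Det,Noun}; 6:thislausk {Verb,Noun}; 7:tauproslo {Det,Noun}.
One satisfying assignment: Noun Verb Det Adj Noun Noun Det.
Rule-by-rule: rule 1 ok; rule 2 ok; rule 3 ok; rule 4 ok.

YES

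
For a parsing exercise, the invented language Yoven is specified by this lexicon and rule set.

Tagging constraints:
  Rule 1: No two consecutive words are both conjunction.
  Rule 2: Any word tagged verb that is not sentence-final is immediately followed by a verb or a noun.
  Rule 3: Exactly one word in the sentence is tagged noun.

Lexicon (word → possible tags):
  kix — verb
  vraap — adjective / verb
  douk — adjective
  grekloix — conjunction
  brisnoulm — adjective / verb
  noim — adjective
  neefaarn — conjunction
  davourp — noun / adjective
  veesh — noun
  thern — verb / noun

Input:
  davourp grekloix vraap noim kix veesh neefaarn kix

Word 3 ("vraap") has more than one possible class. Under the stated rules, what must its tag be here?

Candidates per position — 1:davourp {noun,adjective}; 2:grekloix {conjunction}; 3:vraap {adjective,verb}; 4:noim {adjective}; 5:kix {verb}; 6:veesh {noun}; 7:neefaarn {conjunction}; 8:kix {verb}.
If word 1 were noun, no tagging could satisfy rule 3; so word 1 is adjective.
If word 3 were verb, no tagging could satisfy rule 2; so word 3 is adjective.
So the tagging must be: adjective conjunction adjective adjective verb noun conjunction verb.
Rule-by-rule: rule 1 ok; rule 2 ok; rule 3 ok.

adjective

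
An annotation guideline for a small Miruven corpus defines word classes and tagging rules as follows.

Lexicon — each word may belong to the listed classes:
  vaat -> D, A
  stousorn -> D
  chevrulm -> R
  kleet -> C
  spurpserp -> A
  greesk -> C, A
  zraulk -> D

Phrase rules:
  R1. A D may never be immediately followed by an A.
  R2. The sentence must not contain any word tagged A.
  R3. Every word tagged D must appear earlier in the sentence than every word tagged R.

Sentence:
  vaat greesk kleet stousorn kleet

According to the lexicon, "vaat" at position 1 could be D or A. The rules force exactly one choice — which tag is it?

Candidates per position — 1:vaat {D,A}; 2:greesk {C,A}; 3:kleet {C}; 4:stousorn {D}; 5:kleet {C}.
At position 1, choosing A makes rule 2 impossible to satisfy; hence D.
At position 2, choosing A makes rule 1 impossible to satisfy; hence C.
The unique satisfying tagging is: D C C D C.
Rule-by-rule: rule 1 ✓; rule 2 ✓; rule 3 ✓.

D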